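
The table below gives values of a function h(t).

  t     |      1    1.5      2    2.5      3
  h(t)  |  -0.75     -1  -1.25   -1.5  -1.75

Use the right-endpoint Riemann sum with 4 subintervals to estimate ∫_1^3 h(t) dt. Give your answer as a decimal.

Δt = 0.5.
Sum = 0.5·[(-1) + (-1.25) + (-1.5) + (-1.75)] = -2.75.

-2.75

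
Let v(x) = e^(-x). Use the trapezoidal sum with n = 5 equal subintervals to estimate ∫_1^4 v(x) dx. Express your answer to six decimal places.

0.359988

Δx = (4 − 1)/5 = 0.6.
v(1) ≈ 0.367879, v(1.6) ≈ 0.201897, v(2.2) ≈ 0.110803, v(2.8) ≈ 0.060810, v(3.4) ≈ 0.033373, v(4) ≈ 0.018316.
T_5 = (Δx/2)·[v(x_0) + 2v(x_1) + ... + 2v(x_{4}) + v(x_5)].
Sum ≈ 0.359988.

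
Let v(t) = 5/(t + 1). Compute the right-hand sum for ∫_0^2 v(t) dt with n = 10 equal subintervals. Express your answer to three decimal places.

Δt = (2 − 0)/10 = 0.2.
Right endpoints: 0.2, 0.4, 0.6, 0.8, 1, 1.2, 1.4, 1.6, 1.8, 2.
v(0.2) = 25/6, v(0.4) = 25/7, v(0.6) = 3.125, v(0.8) = 25/9, v(1) = 2.5, v(1.2) = 25/11, v(1.4) = 25/12, v(1.6) = 25/13, v(1.8) = 25/14, v(2) = 5/3.
Sum = Δt · [v(0.2) + v(0.4) + v(0.6) + ...].
Sum ≈ 5.174.

5.174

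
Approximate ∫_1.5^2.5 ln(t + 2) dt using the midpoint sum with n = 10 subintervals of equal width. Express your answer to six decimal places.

Δt = (2.5 − 1.5)/10 = 0.1.
Midpoints: 1.55, 1.65, 1.75, 1.85, 1.95, 2.05, 2.15, 2.25, 2.35, 2.45.
f(1.55) ≈ 1.266948, f(1.65) ≈ 1.294727, f(1.75) ≈ 1.321756, f(1.85) ≈ 1.348073, f(1.95) ≈ 1.373716, f(2.05) ≈ 1.398717, f(2.15) ≈ 1.423108, f(2.25) ≈ 1.446919, f(2.35) ≈ 1.470176, f(2.45) ≈ 1.492904.
Sum = Δt · [f(1.55) + f(1.65) + f(1.75) + ...].
Sum ≈ 1.383704.

1.383704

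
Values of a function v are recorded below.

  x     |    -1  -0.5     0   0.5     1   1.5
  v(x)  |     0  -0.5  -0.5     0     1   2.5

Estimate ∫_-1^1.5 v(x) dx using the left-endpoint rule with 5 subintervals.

0

Δx = 0.5.
Sum = 0.5·[0 + (-0.5) + (-0.5) + 0 + 1] = 0.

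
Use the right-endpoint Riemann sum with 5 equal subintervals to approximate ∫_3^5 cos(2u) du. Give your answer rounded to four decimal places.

Δu = (5 − 3)/5 = 0.4.
Right endpoints: 3.4, 3.8, 4.2, 4.6, 5.
f(3.4) ≈ 0.8694, f(3.8) ≈ 0.2513, f(4.2) ≈ -0.5193, f(4.6) ≈ -0.9748, f(5) ≈ -0.8391.
Sum = Δu · [f(3.4) + f(3.8) + f(4.2) + f(4.6) + f(5)].
Sum ≈ -0.4850.

-0.4850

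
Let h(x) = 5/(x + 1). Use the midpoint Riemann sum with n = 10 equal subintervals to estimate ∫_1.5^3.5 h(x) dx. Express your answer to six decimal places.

2.938013

Δx = (3.5 − 1.5)/10 = 0.2.
Midpoints: 1.6, 1.8, 2, 2.2, 2.4, 2.6, 2.8, 3, 3.2, 3.4.
h(1.6) = 25/13, h(1.8) = 25/14, h(2) = 5/3, h(2.2) = 1.5625, h(2.4) = 25/17, h(2.6) = 25/18, h(2.8) = 25/19, h(3) = 1.25, h(3.2) = 25/21, h(3.4) = 25/22.
Sum = Δx · [h(1.6) + h(1.8) + h(2) + ...].
Sum ≈ 2.938013.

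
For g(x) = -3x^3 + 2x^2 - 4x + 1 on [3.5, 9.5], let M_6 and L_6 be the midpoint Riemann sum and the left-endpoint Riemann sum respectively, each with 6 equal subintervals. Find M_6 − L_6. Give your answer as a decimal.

M_6 = -5575.
L_6 = -4504.
M_6 − L_6 = -1071.

-1071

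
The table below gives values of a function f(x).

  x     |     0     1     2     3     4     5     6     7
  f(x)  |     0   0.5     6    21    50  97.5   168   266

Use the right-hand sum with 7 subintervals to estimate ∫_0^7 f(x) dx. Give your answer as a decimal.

Δx = 1.
Sum = 1·[0.5 + 6 + 21 + 50 + 97.5 + 168 + 266] = 609.

609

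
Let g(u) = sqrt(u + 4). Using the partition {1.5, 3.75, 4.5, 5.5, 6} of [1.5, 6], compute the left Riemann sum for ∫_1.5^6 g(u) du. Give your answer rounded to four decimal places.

11.8212

Subinterval widths: 2.25, 0.75, 1, 0.5.
Left endpoints: 1.5, 3.75, 4.5, 5.5.
g(1.5) ≈ 2.3452, g(3.75) ≈ 2.7839, g(4.5) ≈ 2.9155, g(5.5) ≈ 3.0822.
Sum = Σ Δu_i · g(u_i).
Sum ≈ 11.8212.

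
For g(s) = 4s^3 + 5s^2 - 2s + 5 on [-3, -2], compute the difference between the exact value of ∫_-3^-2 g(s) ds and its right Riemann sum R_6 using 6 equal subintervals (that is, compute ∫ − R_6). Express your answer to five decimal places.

Exact integral: ∫_-3^-2 g(s) ds ≈ -23.3333333.
R_6 ≈ -19.3657407.
Error ≈ -23.3333333 − (-19.3657407) ≈ -3.96759.

-3.96759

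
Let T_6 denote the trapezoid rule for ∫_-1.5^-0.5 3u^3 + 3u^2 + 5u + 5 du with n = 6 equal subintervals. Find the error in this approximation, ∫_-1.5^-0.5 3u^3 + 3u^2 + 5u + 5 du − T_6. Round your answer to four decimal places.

Exact integral: ∫_-1.5^-0.5 f(u) du = -0.5.
T_6 ≈ -0.527778.
Error ≈ -0.5 − (-0.527778) ≈ 0.0278.

0.0278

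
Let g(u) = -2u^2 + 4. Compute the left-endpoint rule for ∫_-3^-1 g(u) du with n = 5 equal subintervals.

-12.64

Δu = (-1 − (-3))/5 = 0.4.
Left endpoints: -3, -2.6, -2.2, -1.8, -1.4.
g(-3) = -14, g(-2.6) = -9.52, g(-2.2) = -5.68, g(-1.8) = -2.48, g(-1.4) = 0.08.
Sum = Δu · [g(-3) + g(-2.6) + g(-2.2) + g(-1.8) + g(-1.4)].
Sum = -12.64.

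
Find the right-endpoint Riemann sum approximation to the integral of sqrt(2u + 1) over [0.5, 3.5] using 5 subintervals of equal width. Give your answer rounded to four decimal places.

7.0134

Δu = (3.5 − 0.5)/5 = 0.6.
Right endpoints: 1.1, 1.7, 2.3, 2.9, 3.5.
f(1.1) ≈ 1.7889, f(1.7) ≈ 2.0976, f(2.3) ≈ 2.3664, f(2.9) ≈ 2.6077, f(3.5) ≈ 2.8284.
Sum = Δu · [f(1.1) + f(1.7) + f(2.3) + f(2.9) + f(3.5)].
Sum ≈ 7.0134.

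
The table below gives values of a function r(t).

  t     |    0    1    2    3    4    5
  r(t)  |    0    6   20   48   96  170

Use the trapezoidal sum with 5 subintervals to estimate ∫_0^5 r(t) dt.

Δt = 1.
T_5 = (1/2)·[0 + 2·6 + 2·20 + 2·48 + 2·96 + 170] = 255.

255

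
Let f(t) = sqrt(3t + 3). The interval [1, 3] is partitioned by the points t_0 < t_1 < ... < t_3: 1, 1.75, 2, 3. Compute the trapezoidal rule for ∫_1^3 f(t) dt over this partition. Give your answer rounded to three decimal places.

Subinterval widths: 0.75, 0.25, 1.
f(1) ≈ 2.449, f(1.75) ≈ 2.872, f(2) ≈ 3.000, f(3) ≈ 3.464.
On each subinterval the trapezoid contributes (Δt_i/2)·[f(t_{i-1}) + f(t_i)].
Sum ≈ 5.962.

5.962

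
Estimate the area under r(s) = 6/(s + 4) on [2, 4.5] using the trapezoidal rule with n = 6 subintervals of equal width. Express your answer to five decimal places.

2.09105

Δs = (4.5 − 2)/6 = 5/12.
r(2) = 1, r(29/12) = 72/77, r(17/6) = 36/41, r(3.25) = 24/29, r(11/3) = 18/23, r(49/12) = 72/97, r(4.5) = 12/17.
T_6 = (Δs/2)·[r(s_0) + 2r(s_1) + ... + 2r(s_{5}) + r(s_6)].
Sum ≈ 2.09105.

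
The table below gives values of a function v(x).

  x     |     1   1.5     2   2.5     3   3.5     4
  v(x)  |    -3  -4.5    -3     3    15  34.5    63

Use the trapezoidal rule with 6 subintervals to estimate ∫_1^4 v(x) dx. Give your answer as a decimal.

Δx = 0.5.
T_6 = (0.5/2)·[(-3) + 2·(-4.5) + 2·(-3) + 2·3 + 2·15 + 2·34.5 + 63] = 37.5.

37.5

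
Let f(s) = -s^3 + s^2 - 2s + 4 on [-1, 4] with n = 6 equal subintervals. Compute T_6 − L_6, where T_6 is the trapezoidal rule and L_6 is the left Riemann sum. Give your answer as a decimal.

T_6 ≈ -39.108796.
L_6 ≈ -14.108796.
T_6 − L_6 = -25.

-25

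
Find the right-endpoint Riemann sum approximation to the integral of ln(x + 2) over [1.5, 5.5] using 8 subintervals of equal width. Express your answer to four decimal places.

6.9145

Δx = (5.5 − 1.5)/8 = 0.5.
Right endpoints: 2, 2.5, 3, 3.5, 4, 4.5, 5, 5.5.
f(2) ≈ 1.3863, f(2.5) ≈ 1.5041, f(3) ≈ 1.6094, f(3.5) ≈ 1.7047, f(4) ≈ 1.7918, f(4.5) ≈ 1.8718, f(5) ≈ 1.9459, f(5.5) ≈ 2.0149.
Sum = Δx · [f(2) + f(2.5) + f(3) + ...].
Sum ≈ 6.9145.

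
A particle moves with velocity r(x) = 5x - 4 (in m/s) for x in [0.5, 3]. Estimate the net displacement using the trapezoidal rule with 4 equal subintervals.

Δx = (3 − 0.5)/4 = 0.625.
r(0.5) = -1.5, r(1.125) = 1.625, r(1.75) = 4.75, r(2.375) = 7.875, r(3) = 11.
T_4 = (Δx/2)·[r(x_0) + 2r(x_1) + 2r(x_2) + 2r(x_3) + r(x_4)].
Sum = 11.875.

11.875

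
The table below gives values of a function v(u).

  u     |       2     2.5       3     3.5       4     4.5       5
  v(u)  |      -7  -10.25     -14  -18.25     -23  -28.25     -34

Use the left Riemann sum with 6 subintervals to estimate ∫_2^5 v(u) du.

-50.375

Δu = 0.5.
Sum = 0.5·[(-7) + (-10.25) + (-14) + (-18.25) + (-23) + (-28.25)] = -50.375.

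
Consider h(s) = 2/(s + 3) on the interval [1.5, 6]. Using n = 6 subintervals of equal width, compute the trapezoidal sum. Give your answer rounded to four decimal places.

1.3898

Δs = (6 − 1.5)/6 = 0.75.
h(1.5) = 4/9, h(2.25) = 8/21, h(3) = 1/3, h(3.75) = 8/27, h(4.5) = 4/15, h(5.25) = 8/33, h(6) = 2/9.
T_6 = (Δs/2)·[h(s_0) + 2h(s_1) + ... + 2h(s_{5}) + h(s_6)].
Sum ≈ 1.3898.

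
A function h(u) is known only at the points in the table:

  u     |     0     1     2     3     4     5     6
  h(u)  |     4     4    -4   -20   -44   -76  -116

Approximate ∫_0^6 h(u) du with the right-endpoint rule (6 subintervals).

Δu = 1.
Sum = 1·[4 + (-4) + (-20) + (-44) + (-76) + (-116)] = -256.

-256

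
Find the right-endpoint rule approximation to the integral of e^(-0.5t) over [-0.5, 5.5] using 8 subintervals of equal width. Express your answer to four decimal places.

2.0112

Δt = (5.5 − (-0.5))/8 = 0.75.
Right endpoints: 0.25, 1, 1.75, 2.5, 3.25, 4, 4.75, 5.5.
f(0.25) ≈ 0.8825, f(1) ≈ 0.6065, f(1.75) ≈ 0.4169, f(2.5) ≈ 0.2865, f(3.25) ≈ 0.1969, f(4) ≈ 0.1353, f(4.75) ≈ 0.0930, f(5.5) ≈ 0.0639.
Sum = Δt · [f(0.25) + f(1) + f(1.75) + ...].
Sum ≈ 2.0112.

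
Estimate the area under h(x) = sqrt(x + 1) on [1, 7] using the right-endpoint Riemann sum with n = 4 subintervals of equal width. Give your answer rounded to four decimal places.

Δx = (7 − 1)/4 = 1.5.
Right endpoints: 2.5, 4, 5.5, 7.
h(2.5) ≈ 1.8708, h(4) ≈ 2.2361, h(5.5) ≈ 2.5495, h(7) ≈ 2.8284.
Sum = Δx · [h(2.5) + h(4) + h(5.5) + h(7)].
Sum ≈ 14.2273.

14.2273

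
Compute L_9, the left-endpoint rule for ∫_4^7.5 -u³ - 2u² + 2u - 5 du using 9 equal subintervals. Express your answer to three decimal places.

-860.669

Δu = (7.5 − 4)/9 = 7/18.
Left endpoints: 4, 79/18, 43/9, 31/6, 50/9, 107/18, 19/3, 121/18, 64/9.
f(4) = -93, f(79/18) = -695683/5832, f(43/9) = -109468/729, f(31/6) = -40171/216, f(50/9) = -165545/729, f(107/18) = -1597031/5832, f(19/3) = -8818/27, f(121/18) = -2249389/5832, f(64/9) = -329149/729.
Sum = Δu · [f(4) + f(79/18) + f(43/9) + ...].
Sum ≈ -860.669.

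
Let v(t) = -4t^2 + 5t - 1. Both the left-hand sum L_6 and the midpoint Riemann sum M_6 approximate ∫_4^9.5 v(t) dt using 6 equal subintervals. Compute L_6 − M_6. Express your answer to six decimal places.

L_6 ≈ -757.26851852.
M_6 ≈ -876.16782407.
L_6 − M_6 ≈ 118.899306.

118.899306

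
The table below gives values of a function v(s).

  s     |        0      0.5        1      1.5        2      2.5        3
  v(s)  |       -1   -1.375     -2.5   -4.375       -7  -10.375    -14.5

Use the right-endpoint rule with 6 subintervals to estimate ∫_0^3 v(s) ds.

Δs = 0.5.
Sum = 0.5·[(-1.375) + (-2.5) + (-4.375) + (-7) + (-10.375) + (-14.5)] = -20.0625.

-20.0625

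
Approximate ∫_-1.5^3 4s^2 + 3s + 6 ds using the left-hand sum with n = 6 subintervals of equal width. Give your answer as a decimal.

Δs = (3 − (-1.5))/6 = 0.75.
Left endpoints: -1.5, -0.75, 0, 0.75, 1.5, 2.25.
f(-1.5) = 10.5, f(-0.75) = 6, f(0) = 6, f(0.75) = 10.5, f(1.5) = 19.5, f(2.25) = 33.
Sum = Δs · [f(-1.5) + f(-0.75) + f(0) + ...].
Sum = 64.125.

64.125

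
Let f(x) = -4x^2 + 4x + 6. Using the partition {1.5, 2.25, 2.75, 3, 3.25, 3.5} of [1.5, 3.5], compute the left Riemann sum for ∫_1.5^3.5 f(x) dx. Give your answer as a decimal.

-14

Subinterval widths: 0.75, 0.5, 0.25, 0.25, 0.25.
Left endpoints: 1.5, 2.25, 2.75, 3, 3.25.
f(1.5) = 3, f(2.25) = -5.25, f(2.75) = -13.25, f(3) = -18, f(3.25) = -23.25.
Sum = Σ Δx_i · f(x_i).
Sum = -14.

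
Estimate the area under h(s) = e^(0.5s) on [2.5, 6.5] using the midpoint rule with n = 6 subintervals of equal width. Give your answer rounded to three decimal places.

44.394

Δs = (6.5 − 2.5)/6 = 2/3.
Midpoints: 17/6, 3.5, 25/6, 29/6, 5.5, 37/6.
h(17/6) ≈ 4.123, h(3.5) ≈ 5.755, h(25/6) ≈ 8.031, h(29/6) ≈ 11.208, h(5.5) ≈ 15.643, h(37/6) ≈ 21.831.
Sum = Δs · [h(17/6) + h(3.5) + h(25/6) + ...].
Sum ≈ 44.394.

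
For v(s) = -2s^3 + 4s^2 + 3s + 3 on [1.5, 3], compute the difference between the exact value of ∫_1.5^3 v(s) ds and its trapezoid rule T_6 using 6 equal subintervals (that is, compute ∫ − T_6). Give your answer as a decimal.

0.1484375

Exact integral: ∫_1.5^3 v(s) ds = 8.15625.
T_6 = 8.0078125.
Error = 8.15625 − 8.0078125 = 0.1484375.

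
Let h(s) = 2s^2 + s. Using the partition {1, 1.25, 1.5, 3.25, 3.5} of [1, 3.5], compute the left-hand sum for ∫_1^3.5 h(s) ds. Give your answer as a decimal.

Subinterval widths: 0.25, 0.25, 1.75, 0.25.
Left endpoints: 1, 1.25, 1.5, 3.25.
h(1) = 3, h(1.25) = 4.375, h(1.5) = 6, h(3.25) = 24.375.
Sum = Σ Δs_i · h(s_i).
Sum = 18.4375.

18.4375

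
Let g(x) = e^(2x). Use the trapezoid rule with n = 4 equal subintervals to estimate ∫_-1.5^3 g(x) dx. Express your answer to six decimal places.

Δx = (3 − (-1.5))/4 = 1.125.
g(-1.5) ≈ 0.049787, g(-0.375) ≈ 0.472367, g(0.75) ≈ 4.481689, g(1.875) ≈ 42.521082, g(3) ≈ 403.428793.
T_4 = (Δx/2)·[g(x_0) + 2g(x_1) + 2g(x_2) + 2g(x_3) + g(x_4)].
Sum ≈ 280.366231.

280.366231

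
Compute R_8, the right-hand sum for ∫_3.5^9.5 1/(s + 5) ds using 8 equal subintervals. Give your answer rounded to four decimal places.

Δs = (9.5 − 3.5)/8 = 0.75.
Right endpoints: 4.25, 5, 5.75, 6.5, 7.25, 8, 8.75, 9.5.
f(4.25) = 4/37, f(5) = 0.1, f(5.75) = 4/43, f(6.5) = 2/23, f(7.25) = 4/49, f(8) = 1/13, f(8.75) = 4/55, f(9.5) = 2/29.
Sum = Δs · [f(4.25) + f(5) + f(5.75) + ...].
Sum ≈ 0.5163.

0.5163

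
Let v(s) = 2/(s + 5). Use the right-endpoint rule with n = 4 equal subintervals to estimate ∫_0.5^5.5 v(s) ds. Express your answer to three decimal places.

Δs = (5.5 − 0.5)/4 = 1.25.
Right endpoints: 1.75, 3, 4.25, 5.5.
v(1.75) = 8/27, v(3) = 0.25, v(4.25) = 8/37, v(5.5) = 4/21.
Sum = Δs · [v(1.75) + v(3) + v(4.25) + v(5.5)].
Sum ≈ 1.191.

1.191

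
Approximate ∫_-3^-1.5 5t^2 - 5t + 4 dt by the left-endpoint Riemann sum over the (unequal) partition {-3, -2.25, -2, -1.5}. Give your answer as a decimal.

Subinterval widths: 0.75, 0.25, 0.5.
Left endpoints: -3, -2.25, -2.
f(-3) = 64, f(-2.25) = 40.5625, f(-2) = 34.
Sum = Σ Δt_i · f(t_i).
Sum = 75.140625.

75.140625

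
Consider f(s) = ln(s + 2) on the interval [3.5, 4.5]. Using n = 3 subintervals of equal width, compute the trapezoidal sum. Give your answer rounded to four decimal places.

Δs = (4.5 − 3.5)/3 = 1/3.
f(3.5) ≈ 1.7047, f(23/6) ≈ 1.7636, f(25/6) ≈ 1.8192, f(4.5) ≈ 1.8718.
T_3 = (Δs/2)·[f(s_0) + 2f(s_1) + 2f(s_2) + f(s_3)].
Sum ≈ 1.7903.

1.7903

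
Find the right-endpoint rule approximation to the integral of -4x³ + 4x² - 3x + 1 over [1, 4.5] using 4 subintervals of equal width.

-455.84765625

Δx = (4.5 − 1)/4 = 0.875.
Right endpoints: 1.875, 2.75, 3.625, 4.5.
f(1.875) = -16.9296875, f(2.75) = -60.1875, f(3.625) = -147.8515625, f(4.5) = -296.
Sum = Δx · [f(1.875) + f(2.75) + f(3.625) + f(4.5)].
Sum = -455.84765625.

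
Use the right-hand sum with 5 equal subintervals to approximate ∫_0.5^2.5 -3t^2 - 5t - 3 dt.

-42.26

Δt = (2.5 − 0.5)/5 = 0.4.
Right endpoints: 0.9, 1.3, 1.7, 2.1, 2.5.
f(0.9) = -9.93, f(1.3) = -14.57, f(1.7) = -20.17, f(2.1) = -26.73, f(2.5) = -34.25.
Sum = Δt · [f(0.9) + f(1.3) + f(1.7) + f(2.1) + f(2.5)].
Sum = -42.26.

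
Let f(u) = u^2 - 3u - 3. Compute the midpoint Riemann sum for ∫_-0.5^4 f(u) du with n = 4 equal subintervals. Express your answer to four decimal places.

-16.2246

Δu = (4 − (-0.5))/4 = 1.125.
Midpoints: 0.0625, 1.1875, 2.3125, 3.4375.
f(0.0625) = -3.18359375, f(1.1875) = -5.15234375, f(2.3125) = -4.58984375, f(3.4375) = -1.49609375.
Sum = Δu · [f(0.0625) + f(1.1875) + f(2.3125) + f(3.4375)].
Sum ≈ -16.2246.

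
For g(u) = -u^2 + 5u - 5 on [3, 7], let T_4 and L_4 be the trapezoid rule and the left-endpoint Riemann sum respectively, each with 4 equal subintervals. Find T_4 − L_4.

-10

T_4 = -26.
L_4 = -16.
T_4 − L_4 = -10.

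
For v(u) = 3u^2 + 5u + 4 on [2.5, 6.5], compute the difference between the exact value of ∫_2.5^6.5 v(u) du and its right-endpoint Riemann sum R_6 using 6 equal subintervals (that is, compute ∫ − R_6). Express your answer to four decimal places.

Exact integral: ∫_2.5^6.5 v(u) du = 365.
R_6 ≈ 408.555556.
Error ≈ 365 − 408.555556 ≈ -43.5556.

-43.5556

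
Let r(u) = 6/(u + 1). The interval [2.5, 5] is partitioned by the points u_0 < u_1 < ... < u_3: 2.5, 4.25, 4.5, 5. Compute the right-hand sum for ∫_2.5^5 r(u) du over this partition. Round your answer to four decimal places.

Subinterval widths: 1.75, 0.25, 0.5.
Right endpoints: 4.25, 4.5, 5.
r(4.25) = 8/7, r(4.5) = 12/11, r(5) = 1.
Sum = Σ Δu_i · r(u_i).
Sum ≈ 2.7727.

2.7727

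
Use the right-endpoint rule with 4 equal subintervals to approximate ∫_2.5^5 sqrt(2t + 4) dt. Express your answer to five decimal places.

8.69069

Δt = (5 − 2.5)/4 = 0.625.
Right endpoints: 3.125, 3.75, 4.375, 5.
f(3.125) ≈ 3.20156, f(3.75) ≈ 3.39116, f(4.375) ≈ 3.57071, f(5) ≈ 3.74166.
Sum = Δt · [f(3.125) + f(3.75) + f(4.375) + f(5)].
Sum ≈ 8.69069.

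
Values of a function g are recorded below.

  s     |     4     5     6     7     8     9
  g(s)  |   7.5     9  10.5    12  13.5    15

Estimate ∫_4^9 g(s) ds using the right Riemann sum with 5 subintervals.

60

Δs = 1.
Sum = 1·[9 + 10.5 + 12 + 13.5 + 15] = 60.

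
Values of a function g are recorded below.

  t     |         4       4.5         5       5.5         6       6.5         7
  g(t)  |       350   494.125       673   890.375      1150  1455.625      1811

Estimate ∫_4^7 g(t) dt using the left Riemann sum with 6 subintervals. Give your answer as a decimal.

Δt = 0.5.
Sum = 0.5·[350 + 494.125 + 673 + 890.375 + 1150 + 1455.625] = 2506.5625.

2506.5625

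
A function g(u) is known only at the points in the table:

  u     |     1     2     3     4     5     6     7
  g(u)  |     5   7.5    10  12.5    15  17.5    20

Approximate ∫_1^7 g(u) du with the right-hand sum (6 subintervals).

82.5

Δu = 1.
Sum = 1·[7.5 + 10 + 12.5 + 15 + 17.5 + 20] = 82.5.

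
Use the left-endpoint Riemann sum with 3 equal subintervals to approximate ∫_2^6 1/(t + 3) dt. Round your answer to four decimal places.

0.6511

Δt = (6 − 2)/3 = 4/3.
Left endpoints: 2, 10/3, 14/3.
f(2) = 0.2, f(10/3) = 3/19, f(14/3) = 3/23.
Sum = Δt · [f(2) + f(10/3) + f(14/3)].
Sum ≈ 0.6511.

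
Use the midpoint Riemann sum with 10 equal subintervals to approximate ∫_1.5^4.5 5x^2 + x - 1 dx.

Δx = (4.5 − 1.5)/10 = 0.3.
Midpoints: 1.65, 1.95, 2.25, 2.55, 2.85, 3.15, 3.45, 3.75, 4.05, 4.35.
f(1.65) = 14.2625, f(1.95) = 19.9625, f(2.25) = 26.5625, f(2.55) = 34.0625, f(2.85) = 42.4625, f(3.15) = 51.7625, f(3.45) = 61.9625, f(3.75) = 73.0625, f(4.05) = 85.0625, f(4.35) = 97.9625.
Sum = Δx · [f(1.65) + f(1.95) + f(2.25) + ...].
Sum = 152.1375.

152.1375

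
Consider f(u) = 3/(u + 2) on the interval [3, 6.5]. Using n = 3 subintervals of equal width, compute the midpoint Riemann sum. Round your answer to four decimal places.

Δu = (6.5 − 3)/3 = 7/6.
Midpoints: 43/12, 4.75, 71/12.
f(43/12) = 36/67, f(4.75) = 4/9, f(71/12) = 36/95.
Sum = Δu · [f(43/12) + f(4.75) + f(71/12)].
Sum ≈ 1.5875.

1.5875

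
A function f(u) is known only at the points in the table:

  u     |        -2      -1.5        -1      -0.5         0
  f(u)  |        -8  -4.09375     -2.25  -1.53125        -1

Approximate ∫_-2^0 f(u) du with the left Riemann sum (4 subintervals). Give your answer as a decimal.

-7.9375

Δu = 0.5.
Sum = 0.5·[(-8) + (-4.09375) + (-2.25) + (-1.53125)] = -7.9375.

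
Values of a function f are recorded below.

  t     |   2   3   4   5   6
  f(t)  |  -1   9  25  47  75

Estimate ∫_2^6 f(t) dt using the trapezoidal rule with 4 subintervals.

118

Δt = 1.
T_4 = (1/2)·[(-1) + 2·9 + 2·25 + 2·47 + 75] = 118.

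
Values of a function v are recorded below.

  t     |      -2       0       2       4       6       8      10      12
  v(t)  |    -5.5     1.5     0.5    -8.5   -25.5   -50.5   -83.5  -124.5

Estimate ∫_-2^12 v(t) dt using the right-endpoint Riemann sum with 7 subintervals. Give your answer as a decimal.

Δt = 2.
Sum = 2·[1.5 + 0.5 + (-8.5) + (-25.5) + (-50.5) + (-83.5) + (-124.5)] = -581.

-581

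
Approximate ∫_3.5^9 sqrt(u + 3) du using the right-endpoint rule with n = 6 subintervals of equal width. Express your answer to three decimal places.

Δu = (9 − 3.5)/6 = 11/12.
Right endpoints: 53/12, 16/3, 6.25, 43/6, 97/12, 9.
f(53/12) ≈ 2.723, f(16/3) ≈ 2.887, f(6.25) ≈ 3.041, f(43/6) ≈ 3.189, f(97/12) ≈ 3.329, f(9) ≈ 3.464.
Sum = Δu · [f(53/12) + f(16/3) + f(6.25) + ...].
Sum ≈ 17.081.

17.081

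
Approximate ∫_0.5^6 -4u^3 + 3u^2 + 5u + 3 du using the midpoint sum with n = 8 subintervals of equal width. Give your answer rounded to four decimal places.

Δu = (6 − 0.5)/8 = 0.6875.
Midpoints: 0.84375, 1.53125, 2.21875, 2.90625, 3.59375, 4.28125, 4.96875, 5.65625.
f(0.84375) = 56949/8192, f(1.53125) = 27271/8192, f(2.21875) = -121471/8192, f(2.90625) = -453165/8192, f(3.59375) = -1031699/8192, f(4.28125) = -1920961/8192, f(4.96875) = -3184839/8192, f(5.65625) = -4887221/8192.
Sum = Δu · [f(0.84375) + f(1.53125) + f(2.21875) + ...].
Sum ≈ -966.3887.

-966.3887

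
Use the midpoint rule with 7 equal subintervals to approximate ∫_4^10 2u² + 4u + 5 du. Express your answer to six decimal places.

821.265306

Δu = (10 − 4)/7 = 6/7.
Midpoints: 31/7, 37/7, 43/7, 7, 55/7, 61/7, 67/7.
f(31/7) = 3035/49, f(37/7) = 4019/49, f(43/7) = 5147/49, f(7) = 131, f(55/7) = 7835/49, f(61/7) = 9395/49, f(67/7) = 11099/49.
Sum = Δu · [f(31/7) + f(37/7) + f(43/7) + ...].
Sum ≈ 821.265306.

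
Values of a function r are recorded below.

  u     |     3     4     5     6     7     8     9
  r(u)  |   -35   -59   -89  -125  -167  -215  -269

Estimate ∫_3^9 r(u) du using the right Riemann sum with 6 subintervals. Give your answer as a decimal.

Δu = 1.
Sum = 1·[(-59) + (-89) + (-125) + (-167) + (-215) + (-269)] = -924.

-924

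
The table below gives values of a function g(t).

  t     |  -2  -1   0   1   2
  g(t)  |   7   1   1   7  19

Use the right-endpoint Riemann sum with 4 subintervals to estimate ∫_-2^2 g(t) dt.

28

Δt = 1.
Sum = 1·[1 + 1 + 7 + 19] = 28.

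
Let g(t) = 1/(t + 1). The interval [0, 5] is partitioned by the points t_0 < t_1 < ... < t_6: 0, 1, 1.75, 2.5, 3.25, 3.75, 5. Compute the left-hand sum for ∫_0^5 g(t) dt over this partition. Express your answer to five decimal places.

Subinterval widths: 1, 0.75, 0.75, 0.75, 0.5, 1.25.
Left endpoints: 0, 1, 1.75, 2.5, 3.25, 3.75.
g(0) = 1, g(1) = 0.5, g(1.75) = 4/11, g(2.5) = 2/7, g(3.25) = 4/17, g(3.75) = 4/19.
Sum = Σ Δt_i · g(t_i).
Sum ≈ 2.24282.

2.24282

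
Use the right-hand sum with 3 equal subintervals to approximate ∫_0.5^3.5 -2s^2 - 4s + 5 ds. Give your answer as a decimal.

-56.5

Δs = (3.5 − 0.5)/3 = 1.
Right endpoints: 1.5, 2.5, 3.5.
f(1.5) = -5.5, f(2.5) = -17.5, f(3.5) = -33.5.
Sum = Δs · [f(1.5) + f(2.5) + f(3.5)].
Sum = -56.5.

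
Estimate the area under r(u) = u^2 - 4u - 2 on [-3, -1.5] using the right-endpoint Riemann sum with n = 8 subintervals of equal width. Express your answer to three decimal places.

Δu = (-1.5 − (-3))/8 = 0.1875.
Right endpoints: -2.8125, -2.625, -2.4375, -2.25, -2.0625, -1.875, -1.6875, -1.5.
r(-2.8125) = 17.16015625, r(-2.625) = 15.390625, r(-2.4375) = 13.69140625, r(-2.25) = 12.0625, r(-2.0625) = 10.50390625, r(-1.875) = 9.015625, r(-1.6875) = 7.59765625, r(-1.5) = 6.25.
Sum = Δu · [r(-2.8125) + r(-2.625) + r(-2.4375) + ...].
Sum ≈ 17.188.

17.188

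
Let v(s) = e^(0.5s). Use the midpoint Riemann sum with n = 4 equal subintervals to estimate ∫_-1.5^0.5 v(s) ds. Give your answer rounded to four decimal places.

Δs = (0.5 − (-1.5))/4 = 0.5.
Midpoints: -1.25, -0.75, -0.25, 0.25.
v(-1.25) ≈ 0.5353, v(-0.75) ≈ 0.6873, v(-0.25) ≈ 0.8825, v(0.25) ≈ 1.1331.
Sum = Δs · [v(-1.25) + v(-0.75) + v(-0.25) + v(0.25)].
Sum ≈ 1.6191.

1.6191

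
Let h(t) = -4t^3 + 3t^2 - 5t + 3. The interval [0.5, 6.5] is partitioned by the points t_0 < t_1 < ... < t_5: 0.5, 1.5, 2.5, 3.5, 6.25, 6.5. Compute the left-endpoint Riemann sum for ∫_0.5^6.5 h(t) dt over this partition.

-696.09375

Subinterval widths: 1, 1, 1, 2.75, 0.25.
Left endpoints: 0.5, 1.5, 2.5, 3.5, 6.25.
h(0.5) = 0.75, h(1.5) = -11.25, h(2.5) = -53.25, h(3.5) = -149.25, h(6.25) = -887.625.
Sum = Σ Δt_i · h(t_i).
Sum = -696.09375.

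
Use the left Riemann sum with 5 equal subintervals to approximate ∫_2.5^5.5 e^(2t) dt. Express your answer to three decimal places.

15445.531

Δt = (5.5 − 2.5)/5 = 0.6.
Left endpoints: 2.5, 3.1, 3.7, 4.3, 4.9.
f(2.5) ≈ 148.413, f(3.1) ≈ 492.749, f(3.7) ≈ 1635.984, f(4.3) ≈ 5431.660, f(4.9) ≈ 18033.745.
Sum = Δt · [f(2.5) + f(3.1) + f(3.7) + f(4.3) + f(4.9)].
Sum ≈ 15445.531.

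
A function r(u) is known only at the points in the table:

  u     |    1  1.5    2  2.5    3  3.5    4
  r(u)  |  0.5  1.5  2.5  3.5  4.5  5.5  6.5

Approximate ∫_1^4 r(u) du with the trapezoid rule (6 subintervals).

10.5

Δu = 0.5.
T_6 = (0.5/2)·[0.5 + 2·1.5 + 2·2.5 + 2·3.5 + 2·4.5 + 2·5.5 + 6.5] = 10.5.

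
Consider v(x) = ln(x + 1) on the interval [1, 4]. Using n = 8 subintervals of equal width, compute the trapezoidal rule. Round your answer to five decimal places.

3.65739

Δx = (4 − 1)/8 = 0.375.
v(1) ≈ 0.69315, v(1.375) ≈ 0.86500, v(1.75) ≈ 1.01160, v(2.125) ≈ 1.13943, v(2.5) ≈ 1.25276, v(2.875) ≈ 1.35455, v(3.25) ≈ 1.44692, v(3.625) ≈ 1.53148, v(4) ≈ 1.60944.
T_8 = (Δx/2)·[v(x_0) + 2v(x_1) + ... + 2v(x_{7}) + v(x_8)].
Sum ≈ 3.65739.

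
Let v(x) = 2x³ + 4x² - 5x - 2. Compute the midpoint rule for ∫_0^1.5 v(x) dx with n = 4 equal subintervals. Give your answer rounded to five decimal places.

Δx = (1.5 − 0)/4 = 0.375.
Midpoints: 0.1875, 0.5625, 0.9375, 1.3125.
v(0.1875) = -5701/2048, v(0.5625) = -6535/2048, v(0.9375) = -3121/2048, v(1.3125) = 5837/2048.
Sum = Δx · [v(0.1875) + v(0.5625) + v(0.9375) + v(1.3125)].
Sum ≈ -1.74316.

-1.74316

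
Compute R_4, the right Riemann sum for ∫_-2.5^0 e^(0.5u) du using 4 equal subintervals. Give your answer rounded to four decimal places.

Δu = (0 − (-2.5))/4 = 0.625.
Right endpoints: -1.875, -1.25, -0.625, 0.
f(-1.875) ≈ 0.3916, f(-1.25) ≈ 0.5353, f(-0.625) ≈ 0.7316, f(0) ≈ 1.0000.
Sum = Δu · [f(-1.875) + f(-1.25) + f(-0.625) + f(0)].
Sum ≈ 1.6616.

1.6616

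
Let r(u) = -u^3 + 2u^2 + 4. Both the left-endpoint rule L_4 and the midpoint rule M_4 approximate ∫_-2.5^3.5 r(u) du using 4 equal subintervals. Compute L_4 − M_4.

L_4 = 71.25.
M_4 = 34.6875.
L_4 − M_4 = 36.5625.

36.5625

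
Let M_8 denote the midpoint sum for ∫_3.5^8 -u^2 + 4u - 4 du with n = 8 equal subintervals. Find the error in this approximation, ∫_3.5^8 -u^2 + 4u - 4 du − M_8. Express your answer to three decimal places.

Exact integral: ∫_3.5^8 f(u) du = -70.875.
M_8 ≈ -70.75635.
Error ≈ -70.875 − (-70.75635) ≈ -0.119.

-0.119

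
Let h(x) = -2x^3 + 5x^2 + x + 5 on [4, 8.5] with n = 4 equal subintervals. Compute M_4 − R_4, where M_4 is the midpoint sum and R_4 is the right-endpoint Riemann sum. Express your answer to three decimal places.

M_4 ≈ -1499.10645.
R_4 ≈ -2003.53711.
M_4 − R_4 ≈ 504.431.

504.431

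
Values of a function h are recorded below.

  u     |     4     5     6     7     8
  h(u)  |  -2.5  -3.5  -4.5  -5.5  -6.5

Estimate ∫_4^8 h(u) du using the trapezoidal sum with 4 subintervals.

Δu = 1.
T_4 = (1/2)·[(-2.5) + 2·(-3.5) + 2·(-4.5) + 2·(-5.5) + (-6.5)] = -18.

-18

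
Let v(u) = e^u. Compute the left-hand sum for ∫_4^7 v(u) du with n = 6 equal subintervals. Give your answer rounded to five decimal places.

803.14540

Δu = (7 − 4)/6 = 0.5.
Left endpoints: 4, 4.5, 5, 5.5, 6, 6.5.
v(4) ≈ 54.59815, v(4.5) ≈ 90.01713, v(5) ≈ 148.41316, v(5.5) ≈ 244.69193, v(6) ≈ 403.42879, v(6.5) ≈ 665.14163.
Sum = Δu · [v(4) + v(4.5) + v(5) + ...].
Sum ≈ 803.14540.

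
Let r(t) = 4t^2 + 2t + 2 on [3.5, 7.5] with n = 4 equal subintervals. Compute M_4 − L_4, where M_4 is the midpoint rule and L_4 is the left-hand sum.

M_4 = 556.
L_4 = 468.
M_4 − L_4 = 88.

88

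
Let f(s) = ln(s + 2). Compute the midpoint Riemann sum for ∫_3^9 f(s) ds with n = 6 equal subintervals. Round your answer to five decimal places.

Δs = (9 − 3)/6 = 1.
Midpoints: 3.5, 4.5, 5.5, 6.5, 7.5, 8.5.
f(3.5) ≈ 1.70475, f(4.5) ≈ 1.87180, f(5.5) ≈ 2.01490, f(6.5) ≈ 2.14007, f(7.5) ≈ 2.25129, f(8.5) ≈ 2.35138.
Sum = Δs · [f(3.5) + f(4.5) + f(5.5) + ...].
Sum ≈ 12.33419.

12.33419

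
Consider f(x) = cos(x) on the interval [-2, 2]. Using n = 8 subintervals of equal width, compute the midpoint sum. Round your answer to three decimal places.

Δx = (2 − (-2))/8 = 0.5.
Midpoints: -1.75, -1.25, -0.75, -0.25, 0.25, 0.75, 1.25, 1.75.
f(-1.75) ≈ -0.178, f(-1.25) ≈ 0.315, f(-0.75) ≈ 0.732, f(-0.25) ≈ 0.969, f(0.25) ≈ 0.969, f(0.75) ≈ 0.732, f(1.25) ≈ 0.315, f(1.75) ≈ -0.178.
Sum = Δx · [f(-1.75) + f(-1.25) + f(-0.75) + ...].
Sum ≈ 1.838.

1.838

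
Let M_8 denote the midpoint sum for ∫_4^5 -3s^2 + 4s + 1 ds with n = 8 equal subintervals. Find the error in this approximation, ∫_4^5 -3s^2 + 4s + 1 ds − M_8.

-0.00390625

Exact integral: ∫_4^5 f(s) ds = -42.
M_8 = -41.99609375.
Error = -42 − (-41.99609375) = -0.00390625.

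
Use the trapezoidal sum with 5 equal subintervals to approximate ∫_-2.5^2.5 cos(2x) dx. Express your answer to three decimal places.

Δx = (2.5 − (-2.5))/5 = 1.
f(-2.5) ≈ 0.284, f(-1.5) ≈ -0.990, f(-0.5) ≈ 0.540, f(0.5) ≈ 0.540, f(1.5) ≈ -0.990, f(2.5) ≈ 0.284.
T_5 = (Δx/2)·[f(x_0) + 2f(x_1) + ... + 2f(x_{4}) + f(x_5)].
Sum ≈ -0.616.

-0.616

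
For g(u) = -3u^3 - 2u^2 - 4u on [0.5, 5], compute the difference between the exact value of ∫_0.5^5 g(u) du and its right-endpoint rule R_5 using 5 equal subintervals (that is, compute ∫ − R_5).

215.206875

Exact integral: ∫_0.5^5 g(u) du = -601.453125.
R_5 = -816.66.
Error = -601.453125 − (-816.66) = 215.206875.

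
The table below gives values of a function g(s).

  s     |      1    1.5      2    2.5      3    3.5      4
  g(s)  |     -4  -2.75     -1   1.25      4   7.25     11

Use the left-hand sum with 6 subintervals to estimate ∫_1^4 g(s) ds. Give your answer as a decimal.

2.375

Δs = 0.5.
Sum = 0.5·[(-4) + (-2.75) + (-1) + 1.25 + 4 + 7.25] = 2.375.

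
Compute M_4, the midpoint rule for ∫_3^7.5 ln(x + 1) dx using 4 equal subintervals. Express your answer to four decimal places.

8.1523

Δx = (7.5 − 3)/4 = 1.125.
Midpoints: 3.5625, 4.6875, 5.8125, 6.9375.
f(3.5625) ≈ 1.5179, f(4.6875) ≈ 1.7383, f(5.8125) ≈ 1.9188, f(6.9375) ≈ 2.0716.
Sum = Δx · [f(3.5625) + f(4.6875) + f(5.8125) + f(6.9375)].
Sum ≈ 8.1523.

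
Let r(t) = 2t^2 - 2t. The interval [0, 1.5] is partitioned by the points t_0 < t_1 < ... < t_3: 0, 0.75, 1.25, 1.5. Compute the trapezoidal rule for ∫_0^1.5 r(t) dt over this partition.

0.1875

Subinterval widths: 0.75, 0.5, 0.25.
r(0) = 0, r(0.75) = -0.375, r(1.25) = 0.625, r(1.5) = 1.5.
On each subinterval the trapezoid contributes (Δt_i/2)·[r(t_{i-1}) + r(t_i)].
Sum = 0.1875.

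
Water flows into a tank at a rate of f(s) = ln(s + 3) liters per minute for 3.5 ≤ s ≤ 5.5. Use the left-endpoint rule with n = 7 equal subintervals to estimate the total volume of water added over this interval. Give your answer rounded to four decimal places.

Δs = (5.5 − 3.5)/7 = 2/7.
Left endpoints: 3.5, 53/14, 57/14, 61/14, 65/14, 69/14, 73/14.
f(3.5) ≈ 1.8718, f(53/14) ≈ 1.9148, f(57/14) ≈ 1.9561, f(61/14) ≈ 1.9957, f(65/14) ≈ 2.0338, f(69/14) ≈ 2.0705, f(73/14) ≈ 2.1059.
Sum = Δs · [f(3.5) + f(53/14) + f(57/14) + ...].
Sum ≈ 3.9853.

3.9853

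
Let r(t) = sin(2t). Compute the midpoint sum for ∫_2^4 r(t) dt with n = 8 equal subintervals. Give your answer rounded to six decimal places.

Δt = (4 − 2)/8 = 0.25.
Midpoints: 2.125, 2.375, 2.625, 2.875, 3.125, 3.375, 3.625, 3.875.
r(2.125) ≈ -0.894989, r(2.375) ≈ -0.999293, r(2.625) ≈ -0.858934, r(2.875) ≈ -0.508279, r(3.125) ≈ -0.033179, r(3.375) ≈ 0.450044, r(3.625) ≈ 0.823081, r(3.875) ≈ 0.994599.
Sum = Δt · [r(2.125) + r(2.375) + r(2.625) + ...].
Sum ≈ -0.256738.

-0.256738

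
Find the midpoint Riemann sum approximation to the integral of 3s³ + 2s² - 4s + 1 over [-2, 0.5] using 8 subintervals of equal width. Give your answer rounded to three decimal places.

Δs = (0.5 − (-2))/8 = 0.3125.
Midpoints: -1.84375, -1.53125, -1.21875, -0.90625, -0.59375, -0.28125, 0.03125, 0.34375.
f(-1.84375) = -118921/32768, f(-1.53125) = 34189/32768, f(-1.21875) = 111899/32768, f(-0.90625) = 132209/32768, f(-0.59375) = 113119/32768, f(-0.28125) = 72629/32768, f(0.03125) = 28739/32768, f(0.34375) = -551/32768.
Sum = Δs · [f(-1.84375) + f(-1.53125) + f(-1.21875) + ...].
Sum ≈ 3.560.

3.560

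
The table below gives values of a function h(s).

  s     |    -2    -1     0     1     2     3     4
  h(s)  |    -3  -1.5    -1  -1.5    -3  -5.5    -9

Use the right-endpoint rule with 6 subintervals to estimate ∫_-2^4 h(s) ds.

-21.5

Δs = 1.
Sum = 1·[(-1.5) + (-1) + (-1.5) + (-3) + (-5.5) + (-9)] = -21.5.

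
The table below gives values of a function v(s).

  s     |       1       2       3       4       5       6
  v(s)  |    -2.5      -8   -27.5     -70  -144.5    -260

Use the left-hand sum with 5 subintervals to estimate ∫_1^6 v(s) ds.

Δs = 1.
Sum = 1·[(-2.5) + (-8) + (-27.5) + (-70) + (-144.5)] = -252.5.

-252.5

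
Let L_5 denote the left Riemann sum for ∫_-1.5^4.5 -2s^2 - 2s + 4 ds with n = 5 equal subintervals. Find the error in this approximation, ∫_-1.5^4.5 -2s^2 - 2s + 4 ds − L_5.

-25.92

Exact integral: ∫_-1.5^4.5 f(s) ds = -57.
L_5 = -31.08.
Error = -57 − (-31.08) = -25.92.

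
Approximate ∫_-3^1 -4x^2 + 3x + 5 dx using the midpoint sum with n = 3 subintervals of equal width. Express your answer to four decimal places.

Δx = (1 − (-3))/3 = 4/3.
Midpoints: -7/3, -1, 1/3.
f(-7/3) = -214/9, f(-1) = -2, f(1/3) = 50/9.
Sum = Δx · [f(-7/3) + f(-1) + f(1/3)].
Sum ≈ -26.9630.

-26.9630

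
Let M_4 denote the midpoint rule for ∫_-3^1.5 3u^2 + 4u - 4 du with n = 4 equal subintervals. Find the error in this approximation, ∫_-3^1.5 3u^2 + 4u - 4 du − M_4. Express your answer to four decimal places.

1.4238

Exact integral: ∫_-3^1.5 f(u) du = -1.125.
M_4 ≈ -2.548828.
Error ≈ -1.125 − (-2.548828) ≈ 1.4238.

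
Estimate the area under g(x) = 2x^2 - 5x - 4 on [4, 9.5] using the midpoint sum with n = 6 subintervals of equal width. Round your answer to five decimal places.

Δx = (9.5 − 4)/6 = 11/12.
Midpoints: 107/24, 5.375, 151/24, 173/24, 8.125, 217/24.
g(107/24) = 3877/288, g(5.375) = 26.90625, g(151/24) = 12589/288, g(173/24) = 18397/288, g(8.125) = 87.40625, g(217/24) = 32917/288.
Sum = Δx · [g(107/24) + g(5.375) + g(151/24) + ...].
Sum ≈ 320.52141.

320.52141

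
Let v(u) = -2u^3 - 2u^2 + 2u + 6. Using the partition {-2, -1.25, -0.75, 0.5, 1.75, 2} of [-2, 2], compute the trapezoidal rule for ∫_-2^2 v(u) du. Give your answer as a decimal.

10.671875

Subinterval widths: 0.75, 0.5, 1.25, 1.25, 0.25.
v(-2) = 10, v(-1.25) = 4.28125, v(-0.75) = 4.21875, v(0.5) = 6.25, v(1.75) = -7.34375, v(2) = -14.
On each subinterval the trapezoid contributes (Δu_i/2)·[v(u_{i-1}) + v(u_i)].
Sum = 10.671875.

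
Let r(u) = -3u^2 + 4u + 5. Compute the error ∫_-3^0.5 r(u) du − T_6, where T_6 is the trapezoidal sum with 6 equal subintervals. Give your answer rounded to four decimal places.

Exact integral: ∫_-3^0.5 r(u) du = -27.125.
T_6 ≈ -27.720486.
Error ≈ -27.125 − (-27.720486) ≈ 0.5955.

0.5955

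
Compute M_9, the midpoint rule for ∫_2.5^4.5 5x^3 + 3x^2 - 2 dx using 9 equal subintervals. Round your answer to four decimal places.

534.7932

Δx = (4.5 − 2.5)/9 = 2/9.
Midpoints: 47/18, 17/6, 55/18, 59/18, 3.5, 67/18, 71/18, 25/6, 79/18.
f(47/18) = 626737/5832, f(17/6) = 29335/216, f(55/18) = 983561/5832, f(59/18) = 1203205/5832, f(3.5) = 249.125, f(67/18) = 1734557/5832, f(71/18) = 2050105/5832, f(25/6) = 88943/216, f(79/18) = 2790545/5832.
Sum = Δx · [f(47/18) + f(17/6) + f(55/18) + ...].
Sum ≈ 534.7932.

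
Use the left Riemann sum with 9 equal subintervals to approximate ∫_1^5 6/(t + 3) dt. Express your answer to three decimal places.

4.330

Δt = (5 − 1)/9 = 4/9.
Left endpoints: 1, 13/9, 17/9, 7/3, 25/9, 29/9, 11/3, 37/9, 41/9.
f(1) = 1.5, f(13/9) = 1.35, f(17/9) = 27/22, f(7/3) = 1.125, f(25/9) = 27/26, f(29/9) = 27/28, f(11/3) = 0.9, f(37/9) = 0.84375, f(41/9) = 27/34.
Sum = Δt · [f(1) + f(13/9) + f(17/9) + ...].
Sum ≈ 4.330.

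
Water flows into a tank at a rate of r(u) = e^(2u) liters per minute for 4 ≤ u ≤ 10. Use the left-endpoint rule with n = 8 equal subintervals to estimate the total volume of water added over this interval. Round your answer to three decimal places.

104510096.533

Δu = (10 − 4)/8 = 0.75.
Left endpoints: 4, 4.75, 5.5, 6.25, 7, 7.75, 8.5, 9.25.
r(4) ≈ 2980.958, r(4.75) ≈ 13359.727, r(5.5) ≈ 59874.142, r(6.25) ≈ 268337.287, r(7) ≈ 1202604.284, r(7.75) ≈ 5389698.476, r(8.5) ≈ 24154952.754, r(9.25) ≈ 108254987.750.
Sum = Δu · [r(4) + r(4.75) + r(5.5) + ...].
Sum ≈ 104510096.533.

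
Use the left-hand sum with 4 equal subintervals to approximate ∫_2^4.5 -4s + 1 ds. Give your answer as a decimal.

-26.875

Δs = (4.5 − 2)/4 = 0.625.
Left endpoints: 2, 2.625, 3.25, 3.875.
f(2) = -7, f(2.625) = -9.5, f(3.25) = -12, f(3.875) = -14.5.
Sum = Δs · [f(2) + f(2.625) + f(3.25) + f(3.875)].
Sum = -26.875.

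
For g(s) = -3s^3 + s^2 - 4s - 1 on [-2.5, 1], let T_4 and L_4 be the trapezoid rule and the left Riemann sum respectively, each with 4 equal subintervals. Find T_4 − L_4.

-30.2421875

T_4 ≈ 44.54980.
L_4 ≈ 74.79199.
T_4 − L_4 = -30.2421875.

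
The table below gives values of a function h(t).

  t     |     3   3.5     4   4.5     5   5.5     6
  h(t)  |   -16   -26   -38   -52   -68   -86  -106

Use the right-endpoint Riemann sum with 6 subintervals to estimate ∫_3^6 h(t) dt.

Δt = 0.5.
Sum = 0.5·[(-26) + (-38) + (-52) + (-68) + (-86) + (-106)] = -188.

-188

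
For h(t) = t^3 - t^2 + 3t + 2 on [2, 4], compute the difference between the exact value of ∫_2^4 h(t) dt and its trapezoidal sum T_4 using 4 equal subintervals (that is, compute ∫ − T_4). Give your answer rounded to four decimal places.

-0.6667

Exact integral: ∫_2^4 h(t) dt ≈ 63.333333.
T_4 = 64.
Error ≈ 63.333333 − 64 ≈ -0.6667.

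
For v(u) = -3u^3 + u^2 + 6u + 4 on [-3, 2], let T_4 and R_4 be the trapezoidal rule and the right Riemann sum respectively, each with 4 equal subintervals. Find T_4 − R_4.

T_4 = 72.578125.
R_4 = 22.578125.
T_4 − R_4 = 50.

50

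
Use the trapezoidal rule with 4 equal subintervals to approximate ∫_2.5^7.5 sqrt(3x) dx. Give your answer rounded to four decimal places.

19.1228

Δx = (7.5 − 2.5)/4 = 1.25.
f(2.5) ≈ 2.7386, f(3.75) ≈ 3.3541, f(5) ≈ 3.8730, f(6.25) ≈ 4.3301, f(7.5) ≈ 4.7434.
T_4 = (Δx/2)·[f(x_0) + 2f(x_1) + 2f(x_2) + 2f(x_3) + f(x_4)].
Sum ≈ 19.1228.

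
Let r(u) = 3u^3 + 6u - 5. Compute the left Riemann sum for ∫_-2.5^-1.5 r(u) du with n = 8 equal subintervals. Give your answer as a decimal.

-45.21875

Δu = (-1.5 − (-2.5))/8 = 0.125.
Left endpoints: -2.5, -2.375, -2.25, -2.125, -2, -1.875, -1.75, -1.625.
r(-2.5) = -66.875, r(-2.375) = -30433/512, r(-2.25) = -52.671875, r(-2.125) = -23827/512, r(-2) = -41, r(-1.875) = -18445/512, r(-1.75) = -31.578125, r(-1.625) = -14143/512.
Sum = Δu · [r(-2.5) + r(-2.375) + r(-2.25) + ...].
Sum = -45.21875.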